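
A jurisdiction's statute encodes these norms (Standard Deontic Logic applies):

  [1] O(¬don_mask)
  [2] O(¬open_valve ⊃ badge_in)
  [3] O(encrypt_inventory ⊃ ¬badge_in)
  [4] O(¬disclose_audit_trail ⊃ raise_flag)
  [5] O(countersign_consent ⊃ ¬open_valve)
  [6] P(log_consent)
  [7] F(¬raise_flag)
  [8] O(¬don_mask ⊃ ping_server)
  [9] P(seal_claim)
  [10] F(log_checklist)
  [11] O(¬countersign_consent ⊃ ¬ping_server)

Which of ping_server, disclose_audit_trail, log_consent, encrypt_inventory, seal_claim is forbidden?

encrypt_inventory

From premise 1 we have O(¬don_mask).
From O(¬don_mask) and premise 8, O(¬don_mask ⊃ ping_server), we obtain O(ping_server).
The contrapositive of premise 11 (O(¬countersign_consent ⊃ ¬ping_server)) is O(ping_server ⊃ countersign_consent), and O(ping_server) is already established, so O(countersign_consent).
With premise 5, O(countersign_consent ⊃ ¬open_valve), the K-axiom yields O(¬open_valve).
From O(¬open_valve) and premise 2, O(¬open_valve ⊃ badge_in), we obtain O(badge_in).
Premise 3 is O(encrypt_inventory ⊃ ¬badge_in); contrapositively O(badge_in ⊃ ¬encrypt_inventory). Since O(badge_in) holds, K gives O(¬encrypt_inventory).
So O(¬encrypt_inventory) holds, i.e. encrypt_inventory is forbidden. None of the other listed options is forbidden under the premises.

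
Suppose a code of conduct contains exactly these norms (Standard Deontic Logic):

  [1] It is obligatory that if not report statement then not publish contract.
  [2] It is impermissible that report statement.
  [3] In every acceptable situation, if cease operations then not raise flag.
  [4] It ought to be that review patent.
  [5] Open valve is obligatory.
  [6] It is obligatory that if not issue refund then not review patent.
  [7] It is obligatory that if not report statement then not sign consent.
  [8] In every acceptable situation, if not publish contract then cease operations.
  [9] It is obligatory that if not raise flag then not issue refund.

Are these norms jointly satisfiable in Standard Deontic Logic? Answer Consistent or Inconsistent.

Premise 4 gives O(review_patent).
The contrapositive of premise 6 (O(¬issue_refund → ¬review_patent)) is O(review_patent → issue_refund), and O(review_patent) is already established, so O(issue_refund).
Premise 9, O(¬raise_flag → ¬issue_refund), contraposes to O(issue_refund → raise_flag); with O(issue_refund) we get O(raise_flag).
Premise 3, O(cease_operations → ¬raise_flag), contraposes to O(raise_flag → ¬cease_operations); with O(raise_flag) we get O(¬cease_operations).
Premise 8 is O(¬publish_contract → cease_operations); contrapositively O(¬cease_operations → publish_contract). Since O(¬cease_operations) holds, K gives O(publish_contract).
Premise 1, O(¬report_statement → ¬publish_contract), contraposes to O(publish_contract → report_statement); with O(publish_contract) we get O(report_statement).
Yet premise 2 is F(report_statement), i.e. O(¬report_statement).
We now have both O(report_statement) and O(¬report_statement) — report_statement is simultaneously obligatory and forbidden, violating the D-axiom.

Inconsistent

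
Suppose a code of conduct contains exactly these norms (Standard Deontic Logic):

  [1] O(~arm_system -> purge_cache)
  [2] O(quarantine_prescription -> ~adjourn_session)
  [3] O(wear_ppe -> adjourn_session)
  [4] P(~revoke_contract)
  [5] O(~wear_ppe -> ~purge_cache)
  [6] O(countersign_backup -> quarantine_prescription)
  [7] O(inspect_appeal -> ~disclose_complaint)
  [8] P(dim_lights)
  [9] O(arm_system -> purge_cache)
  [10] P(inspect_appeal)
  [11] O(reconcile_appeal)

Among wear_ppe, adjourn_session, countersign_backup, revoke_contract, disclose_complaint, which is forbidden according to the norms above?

By case analysis on ~arm_system: premise 1 gives O(~arm_system -> purge_cache) and premise 9 gives O(arm_system -> purge_cache), so O(purge_cache) either way.
Premise 5 is O(~wear_ppe -> ~purge_cache); contrapositively O(purge_cache -> wear_ppe). Since O(purge_cache) holds, K gives O(wear_ppe).
From O(wear_ppe) and premise 3, O(wear_ppe -> adjourn_session), we obtain O(adjourn_session).
Premise 2, O(quarantine_prescription -> ~adjourn_session), contraposes to O(adjourn_session -> ~quarantine_prescription); with O(adjourn_session) we get O(~quarantine_prescription).
The contrapositive of premise 6 (O(countersign_backup -> quarantine_prescription)) is O(~quarantine_prescription -> ~countersign_backup), and O(~quarantine_prescription) is already established, so O(~countersign_backup).
So O(~countersign_backup) holds, i.e. countersign_backup is forbidden. None of the other listed options is forbidden under the premises.

countersign_backup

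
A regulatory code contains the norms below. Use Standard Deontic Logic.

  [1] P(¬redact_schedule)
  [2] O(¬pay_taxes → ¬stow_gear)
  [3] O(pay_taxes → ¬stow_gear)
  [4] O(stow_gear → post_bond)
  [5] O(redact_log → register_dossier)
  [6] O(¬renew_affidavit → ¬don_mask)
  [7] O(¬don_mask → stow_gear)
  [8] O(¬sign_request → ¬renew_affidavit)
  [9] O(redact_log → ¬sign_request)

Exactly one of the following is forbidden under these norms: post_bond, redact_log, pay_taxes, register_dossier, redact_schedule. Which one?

redact_log

Premises 3 and 2 are O(pay_taxes → ¬stow_gear) and O(¬pay_taxes → ¬stow_gear); every ideal world satisfies pay_taxes or ¬pay_taxes, so in either case ¬stow_gear holds — hence O(¬stow_gear).
Premise 7, O(¬don_mask → stow_gear), contraposes to O(¬stow_gear → don_mask); with O(¬stow_gear) we get O(don_mask).
Premise 6 is O(¬renew_affidavit → ¬don_mask); contrapositively O(don_mask → renew_affidavit). Since O(don_mask) holds, K gives O(renew_affidavit).
Premise 8 is O(¬sign_request → ¬renew_affidavit); contrapositively O(renew_affidavit → sign_request). Since O(renew_affidavit) holds, K gives O(sign_request).
The contrapositive of premise 9 (O(redact_log → ¬sign_request)) is O(sign_request → ¬redact_log), and O(sign_request) is already established, so O(¬redact_log).
So O(¬redact_log) holds, i.e. redact_log is forbidden. None of the other listed options is forbidden under the premises.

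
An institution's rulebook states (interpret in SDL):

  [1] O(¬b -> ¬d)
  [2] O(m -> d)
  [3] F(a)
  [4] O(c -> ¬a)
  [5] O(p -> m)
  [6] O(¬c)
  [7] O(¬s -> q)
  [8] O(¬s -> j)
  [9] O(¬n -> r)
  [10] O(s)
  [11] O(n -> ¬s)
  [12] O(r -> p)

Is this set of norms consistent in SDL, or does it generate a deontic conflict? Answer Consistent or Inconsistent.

Premise 4 is O(c -> ¬a); even if O(¬a) held, inferring O(c) would be affirming the consequent — invalid.
So O(c) is not derivable, and the apparent clash with O(¬c) does not arise.
A world satisfying every obligation exists (e.g. a=false, b=true, c=false, d=true, j=false, m=true, n=false, p=true, q=false, r=true, s=true); no atom is both obligatory and forbidden, so the set is consistent.

Consistent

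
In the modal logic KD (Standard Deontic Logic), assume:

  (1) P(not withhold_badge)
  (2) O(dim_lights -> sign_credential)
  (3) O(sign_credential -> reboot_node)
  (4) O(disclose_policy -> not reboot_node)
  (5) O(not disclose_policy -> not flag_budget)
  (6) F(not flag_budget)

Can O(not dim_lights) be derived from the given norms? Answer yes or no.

Yes

Premise 6 is F(not flag_budget), i.e. O(flag_budget).
The contrapositive of premise 5 (O(not disclose_policy -> not flag_budget)) is O(flag_budget -> disclose_policy), and O(flag_budget) is already established, so O(disclose_policy).
With premise 4, O(disclose_policy -> not reboot_node), the K-axiom yields O(not reboot_node).
The contrapositive of premise 3 (O(sign_credential -> reboot_node)) is O(not reboot_node -> not sign_credential), and O(not reboot_node) is already established, so O(not sign_credential).
Premise 2, O(dim_lights -> sign_credential), contraposes to O(not sign_credential -> not dim_lights); with O(not sign_credential) we get O(not dim_lights).
Premise 1 does not contribute to this derivation.
So O(not dim_lights) follows.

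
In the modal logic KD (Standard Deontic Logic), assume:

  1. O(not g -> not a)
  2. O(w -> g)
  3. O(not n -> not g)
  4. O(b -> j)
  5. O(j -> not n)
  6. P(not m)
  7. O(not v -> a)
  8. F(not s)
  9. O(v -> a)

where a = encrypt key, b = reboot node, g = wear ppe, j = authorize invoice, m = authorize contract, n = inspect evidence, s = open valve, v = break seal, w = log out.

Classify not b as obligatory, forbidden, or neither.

Obligatory

Premises 9 and 7 cover both cases: O(v -> a) and O(not v -> a). Since v ∨ not v is a tautology, O(a) follows.
Premise 1 is O(not g -> not a); contrapositively O(a -> g). Since O(a) holds, K gives O(g).
Premise 3 is O(not n -> not g); contrapositively O(g -> n). Since O(g) holds, K gives O(n).
Premise 5, O(j -> not n), contraposes to O(n -> not j); with O(n) we get O(not j).
The contrapositive of premise 4 (O(b -> j)) is O(not j -> not b), and O(not j) is already established, so O(not b).
Premises 2, 6, 8 do not contribute to this derivation.
Hence not b is obligatory.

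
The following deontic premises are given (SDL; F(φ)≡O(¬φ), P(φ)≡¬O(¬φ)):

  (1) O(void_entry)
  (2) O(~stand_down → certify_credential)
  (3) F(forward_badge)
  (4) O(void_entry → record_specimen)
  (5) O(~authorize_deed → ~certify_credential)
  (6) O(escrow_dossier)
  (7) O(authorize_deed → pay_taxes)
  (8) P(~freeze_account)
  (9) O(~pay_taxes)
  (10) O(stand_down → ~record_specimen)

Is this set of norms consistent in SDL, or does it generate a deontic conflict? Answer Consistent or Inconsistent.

Inconsistent

Premise 1 gives O(void_entry).
Premise 4 is O(void_entry → record_specimen); since O(void_entry), deontic closure gives O(record_specimen).
Premise 10 is O(stand_down → ~record_specimen); contrapositively O(record_specimen → ~stand_down). Since O(record_specimen) holds, K gives O(~stand_down).
From O(~stand_down) and premise 2, O(~stand_down → certify_credential), we obtain O(certify_credential).
The contrapositive of premise 5 (O(~authorize_deed → ~certify_credential)) is O(certify_credential → authorize_deed), and O(certify_credential) is already established, so O(authorize_deed).
From O(authorize_deed) and premise 7, O(authorize_deed → pay_taxes), we obtain O(pay_taxes).
However, premise 9 gives O(~pay_taxes).
We now have both O(pay_taxes) and O(~pay_taxes) — pay_taxes is simultaneously obligatory and forbidden, violating the D-axiom.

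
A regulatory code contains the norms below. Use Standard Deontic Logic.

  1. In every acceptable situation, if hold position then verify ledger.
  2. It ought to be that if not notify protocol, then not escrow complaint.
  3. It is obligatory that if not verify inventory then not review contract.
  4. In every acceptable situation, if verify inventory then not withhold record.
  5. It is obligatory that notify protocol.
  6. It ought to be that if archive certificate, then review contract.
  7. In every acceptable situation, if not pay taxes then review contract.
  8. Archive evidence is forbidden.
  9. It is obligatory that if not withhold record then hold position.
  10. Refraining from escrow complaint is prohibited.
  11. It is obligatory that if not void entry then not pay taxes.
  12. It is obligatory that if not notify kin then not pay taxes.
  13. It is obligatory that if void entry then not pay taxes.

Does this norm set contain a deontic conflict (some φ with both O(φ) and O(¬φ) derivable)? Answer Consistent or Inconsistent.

Premise 2 is O(¬notify_protocol → ¬escrow_complaint), but O(¬notify_protocol) is not derivable from the premises, so it does not yield O(¬escrow_complaint).
So O(¬escrow_complaint) is not derivable, and the apparent clash with O(escrow_complaint) does not arise.
A world satisfying every obligation exists (e.g. archive_certificate=false, archive_evidence=false, escrow_complaint=true, hold_position=true, notify_kin=false, notify_protocol=true, pay_taxes=false, review_contract=true, verify_inventory=true, verify_ledger=true, void_entry=false, withhold_record=false); no atom is both obligatory and forbidden, so the set is consistent.

Consistent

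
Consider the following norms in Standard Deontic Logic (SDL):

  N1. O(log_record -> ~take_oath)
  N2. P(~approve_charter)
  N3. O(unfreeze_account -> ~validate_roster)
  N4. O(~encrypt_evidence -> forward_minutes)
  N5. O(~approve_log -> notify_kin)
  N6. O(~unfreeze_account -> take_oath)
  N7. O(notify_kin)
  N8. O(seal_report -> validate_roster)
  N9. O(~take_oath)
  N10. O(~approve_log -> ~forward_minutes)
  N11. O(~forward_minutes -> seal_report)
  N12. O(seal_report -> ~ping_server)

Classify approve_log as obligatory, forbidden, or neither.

Obligatory

Premise 9 gives O(~take_oath).
Premise 6, O(~unfreeze_account -> take_oath), contraposes to O(~take_oath -> unfreeze_account); with O(~take_oath) we get O(unfreeze_account).
With premise 3, O(unfreeze_account -> ~validate_roster), the K-axiom yields O(~validate_roster).
Premise 8, O(seal_report -> validate_roster), contraposes to O(~validate_roster -> ~seal_report); with O(~validate_roster) we get O(~seal_report).
Premise 11, O(~forward_minutes -> seal_report), contraposes to O(~seal_report -> forward_minutes); with O(~seal_report) we get O(forward_minutes).
Premise 10 is O(~approve_log -> ~forward_minutes); contrapositively O(forward_minutes -> approve_log). Since O(forward_minutes) holds, K gives O(approve_log).
Premises 1, 2, 4, 5, 7, 12 do not contribute to this derivation.
Hence approve_log is obligatory.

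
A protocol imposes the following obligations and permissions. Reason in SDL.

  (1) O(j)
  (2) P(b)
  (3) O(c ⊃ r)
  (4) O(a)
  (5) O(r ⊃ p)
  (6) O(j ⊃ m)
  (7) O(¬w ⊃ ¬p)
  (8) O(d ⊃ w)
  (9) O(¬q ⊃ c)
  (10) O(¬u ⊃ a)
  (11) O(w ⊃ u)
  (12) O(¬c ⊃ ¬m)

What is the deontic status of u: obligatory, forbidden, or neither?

Premise 1 gives O(j).
With premise 6, O(j ⊃ m), the K-axiom yields O(m).
Premise 12 is O(¬c ⊃ ¬m); contrapositively O(m ⊃ c). Since O(m) holds, K gives O(c).
Premise 3 is O(c ⊃ r); since O(c), deontic closure gives O(r).
From O(r) and premise 5, O(r ⊃ p), we obtain O(p).
Premise 7, O(¬w ⊃ ¬p), contraposes to O(p ⊃ w); with O(p) we get O(w).
With premise 11, O(w ⊃ u), the K-axiom yields O(u).
Premises 2, 4, 8, 9, 10 do not contribute to this derivation.
Hence u is obligatory.

Obligatory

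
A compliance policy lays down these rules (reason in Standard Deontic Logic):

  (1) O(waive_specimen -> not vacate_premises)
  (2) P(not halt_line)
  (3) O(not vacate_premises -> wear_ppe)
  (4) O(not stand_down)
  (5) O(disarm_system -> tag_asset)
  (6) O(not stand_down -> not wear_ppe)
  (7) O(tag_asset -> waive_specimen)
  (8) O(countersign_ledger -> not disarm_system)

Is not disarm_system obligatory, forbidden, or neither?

Premise 4 states O(not stand_down) outright.
Applying K to premise 6 (O(not stand_down -> not wear_ppe)) and O(not stand_down) yields O(not wear_ppe).
Premise 3, O(not vacate_premises -> wear_ppe), contraposes to O(not wear_ppe -> vacate_premises); with O(not wear_ppe) we get O(vacate_premises).
Premise 1, O(waive_specimen -> not vacate_premises), contraposes to O(vacate_premises -> not waive_specimen); with O(vacate_premises) we get O(not waive_specimen).
Premise 7, O(tag_asset -> waive_specimen), contraposes to O(not waive_specimen -> not tag_asset); with O(not waive_specimen) we get O(not tag_asset).
Premise 5, O(disarm_system -> tag_asset), contraposes to O(not tag_asset -> not disarm_system); with O(not tag_asset) we get O(not disarm_system).
Premises 2, 8 do not contribute to this derivation.
Hence not disarm_system is obligatory.

Obligatory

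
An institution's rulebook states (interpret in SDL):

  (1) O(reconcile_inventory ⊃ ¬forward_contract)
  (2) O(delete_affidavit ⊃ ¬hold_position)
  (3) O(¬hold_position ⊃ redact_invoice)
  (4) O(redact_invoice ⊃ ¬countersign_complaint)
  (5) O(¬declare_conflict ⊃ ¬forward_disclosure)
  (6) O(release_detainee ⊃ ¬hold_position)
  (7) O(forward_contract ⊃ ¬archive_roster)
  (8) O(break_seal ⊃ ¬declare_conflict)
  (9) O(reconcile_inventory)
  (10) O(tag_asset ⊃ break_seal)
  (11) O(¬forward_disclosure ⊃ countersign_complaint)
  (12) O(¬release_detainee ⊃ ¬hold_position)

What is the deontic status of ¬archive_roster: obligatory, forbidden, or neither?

Neither

Premise 7 is O(forward_contract ⊃ ¬archive_roster), but O(forward_contract) is not derivable from the premises, so it does not yield O(¬archive_roster).
No premise or chain of K-axiom applications forces O(¬archive_roster), and none forces O(archive_roster). So ¬archive_roster is neither obligatory nor forbidden under these norms.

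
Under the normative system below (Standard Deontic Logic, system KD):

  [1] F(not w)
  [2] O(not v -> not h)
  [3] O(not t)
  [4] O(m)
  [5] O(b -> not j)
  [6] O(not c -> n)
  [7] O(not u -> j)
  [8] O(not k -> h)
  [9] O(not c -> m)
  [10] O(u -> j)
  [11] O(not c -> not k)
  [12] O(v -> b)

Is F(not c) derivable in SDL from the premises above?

Yes

By case analysis on not u: premise 7 gives O(not u -> j) and premise 10 gives O(u -> j), so O(j) either way.
Premise 5 is O(b -> not j); contrapositively O(j -> not b). Since O(j) holds, K gives O(not b).
Premise 12, O(v -> b), contraposes to O(not b -> not v); with O(not b) we get O(not v).
From O(not v) and premise 2, O(not v -> not h), we obtain O(not h).
Premise 8 is O(not k -> h); contrapositively O(not h -> k). Since O(not h) holds, K gives O(k).
Premise 11 is O(not c -> not k); contrapositively O(k -> c). Since O(k) holds, K gives O(c).
Premises 1, 3, 4, 6, 9 do not contribute to this derivation.
So O(c) holds, i.e. F(not c). The claim follows.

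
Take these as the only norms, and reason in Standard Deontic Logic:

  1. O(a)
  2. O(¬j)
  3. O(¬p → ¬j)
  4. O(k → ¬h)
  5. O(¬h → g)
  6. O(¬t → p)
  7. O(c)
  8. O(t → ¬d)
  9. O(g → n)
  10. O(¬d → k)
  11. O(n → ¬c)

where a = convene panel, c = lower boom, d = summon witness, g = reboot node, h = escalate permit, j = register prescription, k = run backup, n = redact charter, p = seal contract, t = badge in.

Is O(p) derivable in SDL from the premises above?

Yes

From premise 7 we have O(c).
Premise 11, O(n → ¬c), contraposes to O(c → ¬n); with O(c) we get O(¬n).
Premise 9 is O(g → n); contrapositively O(¬n → ¬g). Since O(¬n) holds, K gives O(¬g).
The contrapositive of premise 5 (O(¬h → g)) is O(¬g → h), and O(¬g) is already established, so O(h).
Premise 4, O(k → ¬h), contraposes to O(h → ¬k); with O(h) we get O(¬k).
Premise 10, O(¬d → k), contraposes to O(¬k → d); with O(¬k) we get O(d).
Premise 8, O(t → ¬d), contraposes to O(d → ¬t); with O(d) we get O(¬t).
Applying K to premise 6 (O(¬t → p)) and O(¬t) yields O(p).
Premises 1, 2, 3 do not contribute to this derivation.
So O(p) follows.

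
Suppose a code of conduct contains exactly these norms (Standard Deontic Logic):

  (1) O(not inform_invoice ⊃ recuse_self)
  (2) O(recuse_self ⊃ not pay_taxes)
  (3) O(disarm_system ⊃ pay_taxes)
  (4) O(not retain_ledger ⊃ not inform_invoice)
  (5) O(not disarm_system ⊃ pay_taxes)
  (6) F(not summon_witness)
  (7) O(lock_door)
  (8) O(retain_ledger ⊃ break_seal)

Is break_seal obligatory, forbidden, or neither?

Obligatory

Premises 5 and 3 cover both cases: O(not disarm_system ⊃ pay_taxes) and O(disarm_system ⊃ pay_taxes). Since not disarm_system ∨ disarm_system is a tautology, O(pay_taxes) follows.
Premise 2, O(recuse_self ⊃ not pay_taxes), contraposes to O(pay_taxes ⊃ not recuse_self); with O(pay_taxes) we get O(not recuse_self).
Premise 1 is O(not inform_invoice ⊃ recuse_self); contrapositively O(not recuse_self ⊃ inform_invoice). Since O(not recuse_self) holds, K gives O(inform_invoice).
Premise 4, O(not retain_ledger ⊃ not inform_invoice), contraposes to O(inform_invoice ⊃ retain_ledger); with O(inform_invoice) we get O(retain_ledger).
Applying K to premise 8 (O(retain_ledger ⊃ break_seal)) and O(retain_ledger) yields O(break_seal).
Premises 6, 7 do not contribute to this derivation.
Hence break_seal is obligatory.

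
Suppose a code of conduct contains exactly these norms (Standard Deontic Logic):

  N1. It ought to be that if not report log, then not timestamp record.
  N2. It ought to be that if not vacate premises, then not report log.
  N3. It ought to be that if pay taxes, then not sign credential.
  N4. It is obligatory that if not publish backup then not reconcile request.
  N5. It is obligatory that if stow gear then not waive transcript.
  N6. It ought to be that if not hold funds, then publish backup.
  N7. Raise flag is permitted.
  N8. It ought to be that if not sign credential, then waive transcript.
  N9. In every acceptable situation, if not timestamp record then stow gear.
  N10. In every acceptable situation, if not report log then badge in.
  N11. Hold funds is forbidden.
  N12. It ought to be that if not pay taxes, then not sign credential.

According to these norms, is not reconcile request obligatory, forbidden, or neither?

Neither

Premise 4 is O(¬publish_backup → ¬reconcile_request), but O(¬publish_backup) is not derivable from the premises, so it does not yield O(¬reconcile_request).
No premise or chain of K-axiom applications forces O(¬reconcile_request), and none forces O(reconcile_request). So ¬reconcile_request is neither obligatory nor forbidden under these norms.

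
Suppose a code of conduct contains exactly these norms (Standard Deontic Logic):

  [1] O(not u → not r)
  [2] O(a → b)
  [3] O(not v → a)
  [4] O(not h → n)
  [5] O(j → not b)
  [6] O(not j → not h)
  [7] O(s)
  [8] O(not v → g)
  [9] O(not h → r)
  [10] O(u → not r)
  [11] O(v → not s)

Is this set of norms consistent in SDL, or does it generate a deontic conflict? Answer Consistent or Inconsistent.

Premises 1 and 10 are O(not u → not r) and O(u → not r); every ideal world satisfies not u or u, so in either case not r holds — hence O(not r).
Premise 9 is O(not h → r); contrapositively O(not r → h). Since O(not r) holds, K gives O(h).
The contrapositive of premise 6 (O(not j → not h)) is O(h → j), and O(h) is already established, so O(j).
From O(j) and premise 5, O(j → not b), we obtain O(not b).
Premise 2, O(a → b), contraposes to O(not b → not a); with O(not b) we get O(not a).
Premise 3, O(not v → a), contraposes to O(not a → v); with O(not a) we get O(v).
From O(v) and premise 11, O(v → not s), we obtain O(not s).
However, premise 7 gives O(s).
We now have both O(not s) and O(s) — s is simultaneously obligatory and forbidden, violating the D-axiom.

Inconsistent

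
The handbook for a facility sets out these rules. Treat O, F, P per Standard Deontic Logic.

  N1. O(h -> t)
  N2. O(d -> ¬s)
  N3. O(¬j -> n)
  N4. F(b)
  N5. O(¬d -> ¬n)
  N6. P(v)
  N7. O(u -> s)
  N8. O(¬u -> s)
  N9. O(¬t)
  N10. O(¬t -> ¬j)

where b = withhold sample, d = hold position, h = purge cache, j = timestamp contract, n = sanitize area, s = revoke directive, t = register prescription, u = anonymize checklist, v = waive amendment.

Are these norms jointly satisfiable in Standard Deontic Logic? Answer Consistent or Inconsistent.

Premises 7 and 8 cover both cases: O(u -> s) and O(¬u -> s). Since u ∨ ¬u is a tautology, O(s) follows.
Premise 2, O(d -> ¬s), contraposes to O(s -> ¬d); with O(s) we get O(¬d).
With premise 5, O(¬d -> ¬n), the K-axiom yields O(¬n).
The contrapositive of premise 3 (O(¬j -> n)) is O(¬n -> j), and O(¬n) is already established, so O(j).
Premise 10, O(¬t -> ¬j), contraposes to O(j -> t); with O(j) we get O(t).
Yet premise 9 states O(¬t).
We now have both O(t) and O(¬t) — t is simultaneously obligatory and forbidden, violating the D-axiom.

Inconsistent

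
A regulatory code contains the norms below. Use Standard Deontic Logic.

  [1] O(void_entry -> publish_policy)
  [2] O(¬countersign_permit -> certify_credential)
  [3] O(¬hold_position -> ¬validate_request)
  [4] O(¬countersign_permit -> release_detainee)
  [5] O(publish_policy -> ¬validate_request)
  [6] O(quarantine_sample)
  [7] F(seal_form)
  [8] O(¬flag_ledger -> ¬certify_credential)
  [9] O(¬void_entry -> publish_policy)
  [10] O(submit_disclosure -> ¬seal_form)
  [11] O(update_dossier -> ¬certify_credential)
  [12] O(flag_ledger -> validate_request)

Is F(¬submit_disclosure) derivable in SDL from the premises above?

Premise 10 is O(submit_disclosure -> ¬seal_form); even if O(¬seal_form) held, inferring O(submit_disclosure) would be affirming the consequent — invalid.
No other premise forces O(submit_disclosure). An ideal world satisfying every premise can still have ¬submit_disclosure true, so F(¬submit_disclosure) is not derivable.

No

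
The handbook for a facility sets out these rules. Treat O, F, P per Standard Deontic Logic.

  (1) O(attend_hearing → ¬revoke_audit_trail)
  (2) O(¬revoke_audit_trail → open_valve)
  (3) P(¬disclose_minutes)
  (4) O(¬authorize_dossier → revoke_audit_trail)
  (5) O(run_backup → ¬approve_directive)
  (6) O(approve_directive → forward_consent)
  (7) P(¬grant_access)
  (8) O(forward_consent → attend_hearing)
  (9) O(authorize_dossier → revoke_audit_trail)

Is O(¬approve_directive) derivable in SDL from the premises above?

Premises 9 and 4 are O(authorize_dossier → revoke_audit_trail) and O(¬authorize_dossier → revoke_audit_trail); every ideal world satisfies authorize_dossier or ¬authorize_dossier, so in either case revoke_audit_trail holds — hence O(revoke_audit_trail).
Premise 1 is O(attend_hearing → ¬revoke_audit_trail); contrapositively O(revoke_audit_trail → ¬attend_hearing). Since O(revoke_audit_trail) holds, K gives O(¬attend_hearing).
Premise 8, O(forward_consent → attend_hearing), contraposes to O(¬attend_hearing → ¬forward_consent); with O(¬attend_hearing) we get O(¬forward_consent).
The contrapositive of premise 6 (O(approve_directive → forward_consent)) is O(¬forward_consent → ¬approve_directive), and O(¬forward_consent) is already established, so O(¬approve_directive).
Premises 2, 3, 5, 7 do not contribute to this derivation.
So O(¬approve_directive) follows.

Yes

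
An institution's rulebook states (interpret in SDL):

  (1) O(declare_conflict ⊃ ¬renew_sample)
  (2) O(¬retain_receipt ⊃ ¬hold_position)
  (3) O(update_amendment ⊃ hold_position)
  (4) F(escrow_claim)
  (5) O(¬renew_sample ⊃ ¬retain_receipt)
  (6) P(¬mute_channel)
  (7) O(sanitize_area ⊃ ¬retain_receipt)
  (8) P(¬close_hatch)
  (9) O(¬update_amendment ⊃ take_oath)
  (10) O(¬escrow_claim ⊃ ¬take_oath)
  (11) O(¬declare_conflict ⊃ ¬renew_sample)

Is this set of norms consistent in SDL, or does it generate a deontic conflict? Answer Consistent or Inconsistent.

Inconsistent

Premises 11 and 1 cover both cases: O(¬declare_conflict ⊃ ¬renew_sample) and O(declare_conflict ⊃ ¬renew_sample). Since ¬declare_conflict ∨ declare_conflict is a tautology, O(¬renew_sample) follows.
With premise 5, O(¬renew_sample ⊃ ¬retain_receipt), the K-axiom yields O(¬retain_receipt).
From O(¬retain_receipt) and premise 2, O(¬retain_receipt ⊃ ¬hold_position), we obtain O(¬hold_position).
The contrapositive of premise 3 (O(update_amendment ⊃ hold_position)) is O(¬hold_position ⊃ ¬update_amendment), and O(¬hold_position) is already established, so O(¬update_amendment).
With premise 9, O(¬update_amendment ⊃ take_oath), the K-axiom yields O(take_oath).
Premise 10, O(¬escrow_claim ⊃ ¬take_oath), contraposes to O(take_oath ⊃ escrow_claim); with O(take_oath) we get O(escrow_claim).
Yet premise 4 is F(escrow_claim), i.e. O(¬escrow_claim).
We now have both O(escrow_claim) and O(¬escrow_claim) — escrow_claim is simultaneously obligatory and forbidden, violating the D-axiom.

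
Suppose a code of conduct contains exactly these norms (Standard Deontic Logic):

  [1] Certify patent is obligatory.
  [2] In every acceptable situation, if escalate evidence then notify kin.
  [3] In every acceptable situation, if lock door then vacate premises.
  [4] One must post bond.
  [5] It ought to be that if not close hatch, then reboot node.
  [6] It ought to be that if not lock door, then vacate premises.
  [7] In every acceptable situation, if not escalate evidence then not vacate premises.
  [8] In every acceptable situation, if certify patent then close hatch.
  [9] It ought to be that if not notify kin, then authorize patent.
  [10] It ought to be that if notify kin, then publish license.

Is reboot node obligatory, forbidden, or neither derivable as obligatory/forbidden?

Premise 5 is O(¬close_hatch → reboot_node), but O(¬close_hatch) is not derivable from the premises, so it does not yield O(reboot_node).
No premise or chain of K-axiom applications forces O(reboot_node), and none forces O(¬reboot_node). So reboot_node is neither obligatory nor forbidden under these norms.

Neither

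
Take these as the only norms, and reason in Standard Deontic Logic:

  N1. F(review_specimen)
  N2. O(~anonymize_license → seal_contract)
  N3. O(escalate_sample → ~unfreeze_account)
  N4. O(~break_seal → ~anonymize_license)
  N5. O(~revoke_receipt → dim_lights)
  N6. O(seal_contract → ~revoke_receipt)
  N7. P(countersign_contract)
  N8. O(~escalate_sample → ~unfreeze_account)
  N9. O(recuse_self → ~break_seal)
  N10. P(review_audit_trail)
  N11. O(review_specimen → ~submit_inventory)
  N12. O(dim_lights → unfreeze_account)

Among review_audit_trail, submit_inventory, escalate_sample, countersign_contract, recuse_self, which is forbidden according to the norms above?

Premises 3 and 8 cover both cases: O(escalate_sample → ~unfreeze_account) and O(~escalate_sample → ~unfreeze_account). Since escalate_sample ∨ ~escalate_sample is a tautology, O(~unfreeze_account) follows.
The contrapositive of premise 12 (O(dim_lights → unfreeze_account)) is O(~unfreeze_account → ~dim_lights), and O(~unfreeze_account) is already established, so O(~dim_lights).
The contrapositive of premise 5 (O(~revoke_receipt → dim_lights)) is O(~dim_lights → revoke_receipt), and O(~dim_lights) is already established, so O(revoke_receipt).
Premise 6 is O(seal_contract → ~revoke_receipt); contrapositively O(revoke_receipt → ~seal_contract). Since O(revoke_receipt) holds, K gives O(~seal_contract).
Premise 2 is O(~anonymize_license → seal_contract); contrapositively O(~seal_contract → anonymize_license). Since O(~seal_contract) holds, K gives O(anonymize_license).
The contrapositive of premise 4 (O(~break_seal → ~anonymize_license)) is O(anonymize_license → break_seal), and O(anonymize_license) is already established, so O(break_seal).
The contrapositive of premise 9 (O(recuse_self → ~break_seal)) is O(break_seal → ~recuse_self), and O(break_seal) is already established, so O(~recuse_self).
So O(~recuse_self) holds, i.e. recuse_self is forbidden. None of the other listed options is forbidden under the premises.

recuse_self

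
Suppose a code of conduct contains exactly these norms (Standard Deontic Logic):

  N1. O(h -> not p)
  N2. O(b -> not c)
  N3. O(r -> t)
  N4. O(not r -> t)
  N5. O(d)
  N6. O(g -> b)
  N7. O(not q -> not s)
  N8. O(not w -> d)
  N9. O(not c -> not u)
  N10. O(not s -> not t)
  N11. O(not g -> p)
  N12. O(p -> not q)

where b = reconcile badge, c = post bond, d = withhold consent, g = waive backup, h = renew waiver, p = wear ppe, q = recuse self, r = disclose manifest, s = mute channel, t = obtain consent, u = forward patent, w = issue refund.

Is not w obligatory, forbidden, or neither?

Neither

Premise 8 is O(not w -> d); even if O(d) held, inferring O(not w) would be affirming the consequent — invalid.
No premise or chain of K-axiom applications forces O(not w), and none forces O(w). So not w is neither obligatory nor forbidden under these norms.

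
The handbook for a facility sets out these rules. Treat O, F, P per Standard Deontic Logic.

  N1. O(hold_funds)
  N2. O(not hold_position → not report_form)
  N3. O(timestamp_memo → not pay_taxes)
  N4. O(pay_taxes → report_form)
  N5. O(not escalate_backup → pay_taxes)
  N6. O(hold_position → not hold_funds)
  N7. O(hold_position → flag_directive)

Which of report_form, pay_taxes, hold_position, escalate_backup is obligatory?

escalate_backup

Premise 1 gives O(hold_funds).
Premise 6, O(hold_position → not hold_funds), contraposes to O(hold_funds → not hold_position); with O(hold_funds) we get O(not hold_position).
Applying K to premise 2 (O(not hold_position → not report_form)) and O(not hold_position) yields O(not report_form).
Premise 4, O(pay_taxes → report_form), contraposes to O(not report_form → not pay_taxes); with O(not report_form) we get O(not pay_taxes).
The contrapositive of premise 5 (O(not escalate_backup → pay_taxes)) is O(not pay_taxes → escalate_backup), and O(not pay_taxes) is already established, so O(escalate_backup).
So O(escalate_backup) holds — escalate_backup is obligatory. None of the other listed options is made obligatory by any chain of premises.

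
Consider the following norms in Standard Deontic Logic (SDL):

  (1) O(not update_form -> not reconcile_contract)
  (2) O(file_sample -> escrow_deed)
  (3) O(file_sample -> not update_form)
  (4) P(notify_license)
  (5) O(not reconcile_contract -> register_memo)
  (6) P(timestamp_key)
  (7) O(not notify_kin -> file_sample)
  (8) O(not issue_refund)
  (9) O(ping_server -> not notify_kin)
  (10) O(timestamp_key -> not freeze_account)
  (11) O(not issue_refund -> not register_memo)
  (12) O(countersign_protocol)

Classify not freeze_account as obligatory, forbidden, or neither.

Premise 10 is O(timestamp_key -> not freeze_account), but O(timestamp_key) is not derivable from the premises (the permission P(timestamp_key) asserts only not O(not timestamp_key), not O(timestamp_key)), so it does not yield O(not freeze_account).
No premise or chain of K-axiom applications forces O(not freeze_account), and none forces O(freeze_account). So not freeze_account is neither obligatory nor forbidden under these norms.

Neither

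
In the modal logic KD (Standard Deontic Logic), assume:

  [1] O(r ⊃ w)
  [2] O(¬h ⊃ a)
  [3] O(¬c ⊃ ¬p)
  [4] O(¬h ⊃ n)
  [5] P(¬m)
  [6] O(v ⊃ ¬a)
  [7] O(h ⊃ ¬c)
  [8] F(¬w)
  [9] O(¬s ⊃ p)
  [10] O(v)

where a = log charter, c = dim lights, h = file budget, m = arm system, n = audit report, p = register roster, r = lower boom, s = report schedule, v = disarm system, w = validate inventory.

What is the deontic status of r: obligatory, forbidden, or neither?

Neither

Premise 1 is O(r ⊃ w); even if O(w) held, inferring O(r) would be affirming the consequent — invalid.
No premise or chain of K-axiom applications forces O(r), and none forces O(¬r). So r is neither obligatory nor forbidden under these norms.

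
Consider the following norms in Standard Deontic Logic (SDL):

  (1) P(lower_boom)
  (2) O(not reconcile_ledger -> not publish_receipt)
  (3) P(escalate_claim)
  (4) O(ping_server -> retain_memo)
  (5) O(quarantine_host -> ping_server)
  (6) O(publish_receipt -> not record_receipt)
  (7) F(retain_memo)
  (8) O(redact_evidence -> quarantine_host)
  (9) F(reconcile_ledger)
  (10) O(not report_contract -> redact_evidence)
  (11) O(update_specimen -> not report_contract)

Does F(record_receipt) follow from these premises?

No

Premise 6 is O(publish_receipt -> not record_receipt), but O(publish_receipt) is not derivable from the premises, so it does not yield O(not record_receipt).
No other premise forces O(not record_receipt). An ideal world satisfying every premise can still have record_receipt true, so F(record_receipt) is not derivable.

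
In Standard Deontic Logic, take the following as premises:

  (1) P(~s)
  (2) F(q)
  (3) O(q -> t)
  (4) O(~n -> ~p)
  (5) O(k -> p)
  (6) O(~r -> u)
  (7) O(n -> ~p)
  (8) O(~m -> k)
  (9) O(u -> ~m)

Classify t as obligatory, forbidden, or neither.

Premise 3 is O(q -> t), but O(q) is not derivable from the premises, so it does not yield O(t).
No premise or chain of K-axiom applications forces O(t), and none forces O(~t). So t is neither obligatory nor forbidden under these norms.

Neither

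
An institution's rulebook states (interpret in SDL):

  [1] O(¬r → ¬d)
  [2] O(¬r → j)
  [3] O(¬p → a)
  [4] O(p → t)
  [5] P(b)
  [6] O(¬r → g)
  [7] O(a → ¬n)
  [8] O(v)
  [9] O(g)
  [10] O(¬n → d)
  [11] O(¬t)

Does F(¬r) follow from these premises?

Premise 11 states O(¬t) outright.
Premise 4, O(p → t), contraposes to O(¬t → ¬p); with O(¬t) we get O(¬p).
Applying K to premise 3 (O(¬p → a)) and O(¬p) yields O(a).
From O(a) and premise 7, O(a → ¬n), we obtain O(¬n).
With premise 10, O(¬n → d), the K-axiom yields O(d).
Premise 1, O(¬r → ¬d), contraposes to O(d → r); with O(d) we get O(r).
Premises 2, 5, 6, 8, 9 do not contribute to this derivation.
So O(r) holds, i.e. F(¬r). The claim follows.

Yes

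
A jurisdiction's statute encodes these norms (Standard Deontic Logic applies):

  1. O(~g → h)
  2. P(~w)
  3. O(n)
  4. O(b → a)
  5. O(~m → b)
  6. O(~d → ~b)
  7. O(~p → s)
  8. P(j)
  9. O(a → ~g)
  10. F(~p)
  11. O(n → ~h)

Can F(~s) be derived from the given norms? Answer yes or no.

No

Premise 7 is O(~p → s), but O(~p) is not derivable from the premises, so it does not yield O(s).
No other premise forces O(s). An ideal world satisfying every premise can still have ~s true, so F(~s) is not derivable.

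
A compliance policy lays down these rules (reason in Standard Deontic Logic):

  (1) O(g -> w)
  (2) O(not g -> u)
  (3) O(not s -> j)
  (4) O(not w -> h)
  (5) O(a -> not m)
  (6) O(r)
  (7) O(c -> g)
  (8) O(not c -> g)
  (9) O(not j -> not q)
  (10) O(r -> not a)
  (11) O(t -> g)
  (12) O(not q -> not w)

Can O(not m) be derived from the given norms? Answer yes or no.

Premise 5 is O(a -> not m), but O(a) is not derivable from the premises, so it does not yield O(not m).
No other premise forces O(not m). An ideal world satisfying every premise can still have not m false, so O(not m) is not derivable.

No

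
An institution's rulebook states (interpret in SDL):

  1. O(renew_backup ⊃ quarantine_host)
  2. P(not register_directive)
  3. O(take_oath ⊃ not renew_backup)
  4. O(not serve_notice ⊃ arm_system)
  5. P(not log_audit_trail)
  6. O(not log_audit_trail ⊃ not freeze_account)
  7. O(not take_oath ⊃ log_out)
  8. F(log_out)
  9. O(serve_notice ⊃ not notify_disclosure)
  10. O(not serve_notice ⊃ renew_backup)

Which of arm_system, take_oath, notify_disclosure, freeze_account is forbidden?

notify_disclosure

F(log_out) at premise 8 means O(not log_out).
Premise 7, O(not take_oath ⊃ log_out), contraposes to O(not log_out ⊃ take_oath); with O(not log_out) we get O(take_oath).
From O(take_oath) and premise 3, O(take_oath ⊃ not renew_backup), we obtain O(not renew_backup).
Premise 10, O(not serve_notice ⊃ renew_backup), contraposes to O(not renew_backup ⊃ serve_notice); with O(not renew_backup) we get O(serve_notice).
From O(serve_notice) and premise 9, O(serve_notice ⊃ not notify_disclosure), we obtain O(not notify_disclosure).
So O(not notify_disclosure) holds, i.e. notify_disclosure is forbidden. None of the other listed options is forbidden under the premises.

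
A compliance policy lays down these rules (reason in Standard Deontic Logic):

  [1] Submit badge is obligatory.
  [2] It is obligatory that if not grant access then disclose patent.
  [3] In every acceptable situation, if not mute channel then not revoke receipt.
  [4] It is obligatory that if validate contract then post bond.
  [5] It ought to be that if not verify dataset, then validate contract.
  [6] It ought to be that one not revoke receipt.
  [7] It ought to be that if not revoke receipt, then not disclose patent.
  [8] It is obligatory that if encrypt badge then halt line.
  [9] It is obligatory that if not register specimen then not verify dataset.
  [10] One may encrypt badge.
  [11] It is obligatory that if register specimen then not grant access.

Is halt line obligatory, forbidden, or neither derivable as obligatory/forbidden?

Premise 8 is O(encrypt_badge → halt_line), but O(encrypt_badge) is not derivable from the premises (the permission P(encrypt_badge) asserts only ¬O(¬encrypt_badge), not O(encrypt_badge)), so it does not yield O(halt_line).
No premise or chain of K-axiom applications forces O(halt_line), and none forces O(¬halt_line). So halt_line is neither obligatory nor forbidden under these norms.

Neither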